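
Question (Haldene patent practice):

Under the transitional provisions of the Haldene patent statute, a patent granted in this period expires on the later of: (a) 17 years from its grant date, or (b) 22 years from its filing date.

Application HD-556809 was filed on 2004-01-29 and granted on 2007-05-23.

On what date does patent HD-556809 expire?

(a) grant + 17 years → 23 May 2024.
(b) filing + 22 years → 29 January 2026.
Later of the two: 29 January 2026.

January 29, 2026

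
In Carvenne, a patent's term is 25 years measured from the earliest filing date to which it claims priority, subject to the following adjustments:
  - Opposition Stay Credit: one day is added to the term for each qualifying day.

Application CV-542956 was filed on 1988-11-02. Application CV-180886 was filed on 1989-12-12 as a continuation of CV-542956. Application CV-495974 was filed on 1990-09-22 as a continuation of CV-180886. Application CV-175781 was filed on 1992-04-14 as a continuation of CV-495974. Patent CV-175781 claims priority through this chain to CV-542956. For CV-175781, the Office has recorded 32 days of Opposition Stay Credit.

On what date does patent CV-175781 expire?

2013-12-04

Earliest priority filing: 2 November 1988.
Base term: 2 November 1988 + 25 years → 2 November 2013.
Opposition Stay Credit: +32 days → 4 December 2013.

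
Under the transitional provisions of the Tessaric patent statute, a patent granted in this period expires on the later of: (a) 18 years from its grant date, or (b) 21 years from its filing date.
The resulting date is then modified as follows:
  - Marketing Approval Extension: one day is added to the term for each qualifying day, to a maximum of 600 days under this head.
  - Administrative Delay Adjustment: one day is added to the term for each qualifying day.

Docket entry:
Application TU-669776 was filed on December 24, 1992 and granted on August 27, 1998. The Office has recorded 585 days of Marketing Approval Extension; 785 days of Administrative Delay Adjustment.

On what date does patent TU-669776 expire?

2020-05-28

(a) grant + 18 years → 27 August 2016.
(b) filing + 21 years → 24 December 2013.
Later of the two: 27 August 2016.
Marketing Approval Extension: 585 days (within the 600-day cap) → +585 days → 4 April 2018.
Administrative Delay Adjustment: +785 days → 28 May 2020.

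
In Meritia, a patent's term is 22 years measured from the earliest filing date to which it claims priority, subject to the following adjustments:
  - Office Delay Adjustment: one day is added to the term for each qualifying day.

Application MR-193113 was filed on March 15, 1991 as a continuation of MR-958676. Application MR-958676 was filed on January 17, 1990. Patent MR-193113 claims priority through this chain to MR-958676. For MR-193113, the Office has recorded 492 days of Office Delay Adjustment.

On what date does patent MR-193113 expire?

Earliest priority filing: 17 January 1990.
Base term: 17 January 1990 + 22 years → 17 January 2012.
Office Delay Adjustment: +492 days → 23 May 2013.

May 23, 2013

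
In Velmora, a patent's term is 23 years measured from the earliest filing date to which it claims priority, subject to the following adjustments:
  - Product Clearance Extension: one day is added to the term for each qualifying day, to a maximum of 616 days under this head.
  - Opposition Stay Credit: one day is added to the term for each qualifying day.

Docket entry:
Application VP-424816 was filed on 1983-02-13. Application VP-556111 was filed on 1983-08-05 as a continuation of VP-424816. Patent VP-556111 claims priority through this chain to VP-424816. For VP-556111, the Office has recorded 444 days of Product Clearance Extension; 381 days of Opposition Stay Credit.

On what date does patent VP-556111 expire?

May 18, 2008

Earliest priority filing: 13 February 1983.
Base term: 13 February 1983 + 23 years → 13 February 2006.
Product Clearance Extension: 444 days (within the 616-day cap) → +444 days → 3 May 2007.
Opposition Stay Credit: +381 days → 18 May 2008.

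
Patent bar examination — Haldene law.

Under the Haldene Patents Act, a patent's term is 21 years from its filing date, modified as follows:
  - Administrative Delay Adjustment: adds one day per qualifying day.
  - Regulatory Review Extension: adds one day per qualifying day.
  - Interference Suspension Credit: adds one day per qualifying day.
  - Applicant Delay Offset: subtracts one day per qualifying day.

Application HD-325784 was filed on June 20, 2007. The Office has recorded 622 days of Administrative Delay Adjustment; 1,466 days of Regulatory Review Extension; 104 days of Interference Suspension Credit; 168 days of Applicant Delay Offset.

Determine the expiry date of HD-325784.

Base term: filing date + 21 years → 20 June 2028.
Administrative Delay Adjustment: +622 days → 4 March 2030.
Regulatory Review Extension: +1466 days → 9 March 2034.
Interference Suspension Credit: +104 days → 21 June 2034.
Applicant Delay Offset: −168 days → 4 January 2034.

January 4, 2034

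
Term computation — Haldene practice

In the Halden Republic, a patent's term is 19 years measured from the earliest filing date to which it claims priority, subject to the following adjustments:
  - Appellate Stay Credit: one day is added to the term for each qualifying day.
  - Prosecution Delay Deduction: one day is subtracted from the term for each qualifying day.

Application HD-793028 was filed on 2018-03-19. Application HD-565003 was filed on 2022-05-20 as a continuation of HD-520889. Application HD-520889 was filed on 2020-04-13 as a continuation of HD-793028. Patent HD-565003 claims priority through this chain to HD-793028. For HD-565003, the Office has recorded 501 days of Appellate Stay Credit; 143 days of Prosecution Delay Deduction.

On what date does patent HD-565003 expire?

March 12, 2038

Earliest priority filing: 19 March 2018.
Base term: 19 March 2018 + 19 years → 19 March 2037.
Appellate Stay Credit: +501 days → 2 August 2038.
Prosecution Delay Deduction: −143 days → 12 March 2038.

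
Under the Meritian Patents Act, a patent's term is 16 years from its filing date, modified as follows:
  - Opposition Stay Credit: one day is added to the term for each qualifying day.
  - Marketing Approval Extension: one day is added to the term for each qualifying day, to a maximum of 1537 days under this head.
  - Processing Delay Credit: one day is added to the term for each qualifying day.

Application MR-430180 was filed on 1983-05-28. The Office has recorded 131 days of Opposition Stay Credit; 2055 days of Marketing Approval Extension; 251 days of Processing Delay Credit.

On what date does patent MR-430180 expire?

Base term: filing date + 16 years → 28 May 1999.
Opposition Stay Credit: +131 days → 6 October 1999.
Marketing Approval Extension: 2055 days claimed exceeds the 1537-day cap, so +1537 days → 21 December 2003.
Processing Delay Credit: +251 days → 28 August 2004.

2004-08-28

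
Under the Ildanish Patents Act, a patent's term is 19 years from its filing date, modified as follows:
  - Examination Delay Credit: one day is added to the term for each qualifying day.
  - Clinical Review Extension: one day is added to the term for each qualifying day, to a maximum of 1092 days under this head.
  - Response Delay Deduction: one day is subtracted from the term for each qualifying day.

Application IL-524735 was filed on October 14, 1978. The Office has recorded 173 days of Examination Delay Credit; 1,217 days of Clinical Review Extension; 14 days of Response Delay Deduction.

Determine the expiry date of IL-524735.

March 18, 2001

Base term: filing date + 19 years → 14 October 1997.
Examination Delay Credit: +173 days → 5 April 1998.
Clinical Review Extension: 1217 days claimed exceeds the 1092-day cap, so +1092 days → 1 April 2001.
Response Delay Deduction: −14 days → 18 March 2001.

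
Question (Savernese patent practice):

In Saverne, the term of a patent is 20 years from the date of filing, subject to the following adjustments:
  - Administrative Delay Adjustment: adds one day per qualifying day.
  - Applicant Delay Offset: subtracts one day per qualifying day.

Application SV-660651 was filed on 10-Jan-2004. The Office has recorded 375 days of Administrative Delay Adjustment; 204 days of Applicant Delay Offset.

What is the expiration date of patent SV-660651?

June 29, 2024

Base term: filing date + 20 years → 10 January 2024.
Administrative Delay Adjustment: +375 days → 19 January 2025.
Applicant Delay Offset: −204 days → 29 June 2024.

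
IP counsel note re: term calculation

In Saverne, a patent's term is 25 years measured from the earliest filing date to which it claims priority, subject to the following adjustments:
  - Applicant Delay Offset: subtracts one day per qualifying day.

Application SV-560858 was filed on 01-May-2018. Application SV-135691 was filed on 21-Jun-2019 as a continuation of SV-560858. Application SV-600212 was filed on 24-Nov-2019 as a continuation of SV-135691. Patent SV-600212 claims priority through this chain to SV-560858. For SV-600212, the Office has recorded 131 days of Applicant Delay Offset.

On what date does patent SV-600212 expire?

Earliest priority filing: 1 May 2018.
Base term: 1 May 2018 + 25 years → 1 May 2043.
Applicant Delay Offset: −131 days → 21 December 2042.

December 21, 2042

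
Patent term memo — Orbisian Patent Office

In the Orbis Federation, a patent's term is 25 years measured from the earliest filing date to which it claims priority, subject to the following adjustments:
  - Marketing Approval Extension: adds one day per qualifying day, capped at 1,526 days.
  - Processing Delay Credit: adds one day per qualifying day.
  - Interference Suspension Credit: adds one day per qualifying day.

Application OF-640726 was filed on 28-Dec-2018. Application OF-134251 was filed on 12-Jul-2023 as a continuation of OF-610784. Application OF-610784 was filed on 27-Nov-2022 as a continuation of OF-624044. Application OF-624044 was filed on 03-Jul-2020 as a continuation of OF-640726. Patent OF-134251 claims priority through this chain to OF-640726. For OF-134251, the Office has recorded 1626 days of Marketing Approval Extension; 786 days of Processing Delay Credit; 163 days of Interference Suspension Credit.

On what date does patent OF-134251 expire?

Earliest priority filing: 28 December 2018.
Base term: 28 December 2018 + 25 years → 28 December 2043.
Marketing Approval Extension: 1626 days claimed exceeds the 1526-day cap, so +1526 days → 2 March 2048.
Processing Delay Credit: +786 days → 27 April 2050.
Interference Suspension Credit: +163 days → 7 October 2050.

October 7, 2050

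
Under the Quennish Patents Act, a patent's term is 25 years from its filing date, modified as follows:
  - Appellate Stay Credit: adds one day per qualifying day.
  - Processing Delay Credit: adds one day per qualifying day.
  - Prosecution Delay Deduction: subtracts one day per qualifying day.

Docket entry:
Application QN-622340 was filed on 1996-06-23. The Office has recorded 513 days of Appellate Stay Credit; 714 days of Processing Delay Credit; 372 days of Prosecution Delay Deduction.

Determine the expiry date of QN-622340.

Base term: filing date + 25 years → 23 June 2021.
Appellate Stay Credit: +513 days → 18 November 2022.
Processing Delay Credit: +714 days → 1 November 2024.
Prosecution Delay Deduction: −372 days → 26 October 2023.

October 26, 2023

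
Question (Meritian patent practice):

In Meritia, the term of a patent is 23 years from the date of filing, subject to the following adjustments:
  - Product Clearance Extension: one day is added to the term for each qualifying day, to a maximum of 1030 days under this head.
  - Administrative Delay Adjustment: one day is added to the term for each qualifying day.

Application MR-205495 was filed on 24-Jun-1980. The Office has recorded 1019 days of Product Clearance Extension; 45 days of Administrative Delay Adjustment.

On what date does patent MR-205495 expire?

2006-05-23

Base term: filing date + 23 years → 24 June 2003.
Product Clearance Extension: 1019 days (within the 1030-day cap) → +1019 days → 8 April 2006.
Administrative Delay Adjustment: +45 days → 23 May 2006.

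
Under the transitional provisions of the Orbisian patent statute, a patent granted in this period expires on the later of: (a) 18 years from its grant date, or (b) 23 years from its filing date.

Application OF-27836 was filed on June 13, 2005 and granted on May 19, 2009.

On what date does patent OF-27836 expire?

(a) grant + 18 years → 19 May 2027.
(b) filing + 23 years → 13 June 2028.
Later of the two: 13 June 2028.

2028-06-13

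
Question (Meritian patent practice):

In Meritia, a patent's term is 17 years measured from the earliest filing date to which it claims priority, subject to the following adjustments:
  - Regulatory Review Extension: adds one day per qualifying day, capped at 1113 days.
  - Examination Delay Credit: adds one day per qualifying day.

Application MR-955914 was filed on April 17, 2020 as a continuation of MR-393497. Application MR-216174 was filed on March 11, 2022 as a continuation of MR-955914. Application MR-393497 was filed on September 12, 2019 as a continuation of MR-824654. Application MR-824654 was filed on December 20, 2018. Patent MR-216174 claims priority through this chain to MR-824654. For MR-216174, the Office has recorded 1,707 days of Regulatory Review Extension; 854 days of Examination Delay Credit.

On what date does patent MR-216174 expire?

Earliest priority filing: 20 December 2018.
Base term: 20 December 2018 + 17 years → 20 December 2035.
Regulatory Review Extension: 1707 days claimed exceeds the 1113-day cap, so +1113 days → 6 January 2039.
Examination Delay Credit: +854 days → 9 May 2041.

May 9, 2041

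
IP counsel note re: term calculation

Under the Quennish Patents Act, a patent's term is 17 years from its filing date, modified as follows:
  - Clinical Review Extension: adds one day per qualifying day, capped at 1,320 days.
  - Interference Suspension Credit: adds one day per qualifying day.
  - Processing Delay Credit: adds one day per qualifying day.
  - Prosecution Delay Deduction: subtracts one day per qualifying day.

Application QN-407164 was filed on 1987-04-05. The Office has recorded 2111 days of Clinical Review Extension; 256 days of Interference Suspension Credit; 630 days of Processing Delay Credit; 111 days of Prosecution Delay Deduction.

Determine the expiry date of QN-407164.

2009-12-30

Base term: filing date + 17 years → 5 April 2004.
Clinical Review Extension: 2111 days claimed exceeds the 1320-day cap, so +1320 days → 16 November 2007.
Interference Suspension Credit: +256 days → 29 July 2008.
Processing Delay Credit: +630 days → 20 April 2010.
Prosecution Delay Deduction: −111 days → 30 December 2009.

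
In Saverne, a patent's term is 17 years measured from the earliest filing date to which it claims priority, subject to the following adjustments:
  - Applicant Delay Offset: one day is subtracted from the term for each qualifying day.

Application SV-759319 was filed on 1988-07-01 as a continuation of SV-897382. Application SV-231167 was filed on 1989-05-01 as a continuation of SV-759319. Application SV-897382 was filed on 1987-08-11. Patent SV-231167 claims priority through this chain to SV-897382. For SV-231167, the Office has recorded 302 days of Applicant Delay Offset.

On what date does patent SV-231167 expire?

Earliest priority filing: 11 August 1987.
Base term: 11 August 1987 + 17 years → 11 August 2004.
Applicant Delay Offset: −302 days → 14 October 2003.

October 14, 2003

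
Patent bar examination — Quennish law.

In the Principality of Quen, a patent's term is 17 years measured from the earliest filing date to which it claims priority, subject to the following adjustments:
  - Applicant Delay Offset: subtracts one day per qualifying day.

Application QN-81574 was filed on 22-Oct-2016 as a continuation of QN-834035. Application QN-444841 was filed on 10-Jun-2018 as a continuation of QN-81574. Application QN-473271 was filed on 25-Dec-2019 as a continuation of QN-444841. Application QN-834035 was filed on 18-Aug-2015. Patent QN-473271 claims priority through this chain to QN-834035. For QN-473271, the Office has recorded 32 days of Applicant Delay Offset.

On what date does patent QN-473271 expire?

Earliest priority filing: 18 August 2015.
Base term: 18 August 2015 + 17 years → 18 August 2032.
Applicant Delay Offset: −32 days → 17 July 2032.

July 17, 2032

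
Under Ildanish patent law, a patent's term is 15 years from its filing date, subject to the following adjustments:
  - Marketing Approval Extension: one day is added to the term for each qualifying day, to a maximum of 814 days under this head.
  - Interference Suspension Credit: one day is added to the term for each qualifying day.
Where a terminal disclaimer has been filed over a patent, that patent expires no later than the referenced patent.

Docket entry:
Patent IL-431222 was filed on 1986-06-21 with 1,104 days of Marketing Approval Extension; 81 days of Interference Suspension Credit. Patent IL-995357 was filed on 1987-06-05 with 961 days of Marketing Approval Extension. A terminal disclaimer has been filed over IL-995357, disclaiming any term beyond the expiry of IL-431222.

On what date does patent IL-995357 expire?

Natural term of IL-995357:
  Base: filing + 15 years → 5 June 2002.
  Marketing Approval Extension: 961 days claimed exceeds the 814-day cap, so +814 days → 27 August 2004.
Expiry of referenced patent IL-431222:
  Base: filing + 15 years → 21 June 2001.
  Marketing Approval Extension: 1104 days claimed exceeds the 814-day cap, so +814 days → 13 September 2003.
  Interference Suspension Credit: +81 days → 3 December 2003.
Terminal disclaimer: IL-995357 expires on the earlier of 27 August 2004 and 3 December 2003.

December 3, 2003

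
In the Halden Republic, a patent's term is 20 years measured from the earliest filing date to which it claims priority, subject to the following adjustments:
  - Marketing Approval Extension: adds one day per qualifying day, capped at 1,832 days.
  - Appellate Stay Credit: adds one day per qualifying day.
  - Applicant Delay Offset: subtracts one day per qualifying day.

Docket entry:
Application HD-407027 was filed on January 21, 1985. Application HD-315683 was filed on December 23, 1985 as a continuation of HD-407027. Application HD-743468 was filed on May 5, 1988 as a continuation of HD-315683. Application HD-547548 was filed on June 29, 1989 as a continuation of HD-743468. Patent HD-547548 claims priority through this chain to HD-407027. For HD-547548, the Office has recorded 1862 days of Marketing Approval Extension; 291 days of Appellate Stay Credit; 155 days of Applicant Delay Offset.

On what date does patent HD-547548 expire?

June 12, 2010

Earliest priority filing: 21 January 1985.
Base term: 21 January 1985 + 20 years → 21 January 2005.
Marketing Approval Extension: 1862 days claimed exceeds the 1832-day cap, so +1832 days → 27 January 2010.
Appellate Stay Credit: +291 days → 14 November 2010.
Applicant Delay Offset: −155 days → 12 June 2010.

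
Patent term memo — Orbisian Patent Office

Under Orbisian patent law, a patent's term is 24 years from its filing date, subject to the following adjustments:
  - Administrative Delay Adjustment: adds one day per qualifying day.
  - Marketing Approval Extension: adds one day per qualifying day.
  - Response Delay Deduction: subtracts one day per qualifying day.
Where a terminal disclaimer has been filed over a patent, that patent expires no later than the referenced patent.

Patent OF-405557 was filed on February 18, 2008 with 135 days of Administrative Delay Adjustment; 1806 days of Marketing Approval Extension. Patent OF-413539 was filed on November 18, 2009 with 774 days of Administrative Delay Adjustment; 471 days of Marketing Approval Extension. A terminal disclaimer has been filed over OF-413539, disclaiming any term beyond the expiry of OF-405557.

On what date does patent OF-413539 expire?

Natural term of OF-413539:
  Base: filing + 24 years → 18 November 2033.
  Administrative Delay Adjustment: +774 days → 1 January 2036.
  Marketing Approval Extension: +471 days → 16 April 2037.
Expiry of referenced patent OF-405557:
  Base: filing + 24 years → 18 February 2032.
  Administrative Delay Adjustment: +135 days → 2 July 2032.
  Marketing Approval Extension: +1806 days → 12 June 2037.
Terminal disclaimer: OF-413539 expires on the earlier of 16 April 2037 and 12 June 2037.

2037-04-16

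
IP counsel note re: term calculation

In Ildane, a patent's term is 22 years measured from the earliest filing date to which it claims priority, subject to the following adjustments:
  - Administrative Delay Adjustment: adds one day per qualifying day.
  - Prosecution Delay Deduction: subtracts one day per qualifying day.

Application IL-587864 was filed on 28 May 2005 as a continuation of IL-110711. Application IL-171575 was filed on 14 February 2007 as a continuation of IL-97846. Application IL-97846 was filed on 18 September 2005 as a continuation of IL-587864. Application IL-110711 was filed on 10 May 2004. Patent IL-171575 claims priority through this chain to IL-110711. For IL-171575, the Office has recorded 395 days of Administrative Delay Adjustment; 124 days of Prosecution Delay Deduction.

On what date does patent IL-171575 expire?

2027-02-05

Earliest priority filing: 10 May 2004.
Base term: 10 May 2004 + 22 years → 10 May 2026.
Administrative Delay Adjustment: +395 days → 9 June 2027.
Prosecution Delay Deduction: −124 days → 5 February 2027.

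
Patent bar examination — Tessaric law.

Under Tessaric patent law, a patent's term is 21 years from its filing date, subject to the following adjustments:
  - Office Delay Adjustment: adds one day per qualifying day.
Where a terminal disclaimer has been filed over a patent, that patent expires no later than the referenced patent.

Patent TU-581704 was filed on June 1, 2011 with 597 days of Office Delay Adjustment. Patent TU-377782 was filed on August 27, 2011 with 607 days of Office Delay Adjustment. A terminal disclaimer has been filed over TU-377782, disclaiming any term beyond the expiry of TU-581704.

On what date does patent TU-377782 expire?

2034-01-19

Natural term of TU-377782:
  Base: filing + 21 years → 27 August 2032.
  Office Delay Adjustment: +607 days → 26 April 2034.
Expiry of referenced patent TU-581704:
  Base: filing + 21 years → 1 June 2032.
  Office Delay Adjustment: +597 days → 19 January 2034.
Terminal disclaimer: TU-377782 expires on the earlier of 26 April 2034 and 19 January 2034.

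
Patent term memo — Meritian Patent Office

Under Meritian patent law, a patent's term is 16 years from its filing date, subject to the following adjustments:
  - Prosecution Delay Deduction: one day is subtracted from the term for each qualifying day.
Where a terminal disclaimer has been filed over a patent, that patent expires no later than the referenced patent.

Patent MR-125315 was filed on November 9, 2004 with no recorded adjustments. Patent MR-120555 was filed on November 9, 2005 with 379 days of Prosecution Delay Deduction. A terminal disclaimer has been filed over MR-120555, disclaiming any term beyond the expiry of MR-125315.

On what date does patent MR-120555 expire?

Natural term of MR-120555:
  Base: filing + 16 years → 9 November 2021.
  Prosecution Delay Deduction: −379 days → 26 October 2020.
Expiry of referenced patent MR-125315:
  Base: filing + 16 years → 9 November 2020.
Terminal disclaimer: MR-120555 expires on the earlier of 26 October 2020 and 9 November 2020.

October 26, 2020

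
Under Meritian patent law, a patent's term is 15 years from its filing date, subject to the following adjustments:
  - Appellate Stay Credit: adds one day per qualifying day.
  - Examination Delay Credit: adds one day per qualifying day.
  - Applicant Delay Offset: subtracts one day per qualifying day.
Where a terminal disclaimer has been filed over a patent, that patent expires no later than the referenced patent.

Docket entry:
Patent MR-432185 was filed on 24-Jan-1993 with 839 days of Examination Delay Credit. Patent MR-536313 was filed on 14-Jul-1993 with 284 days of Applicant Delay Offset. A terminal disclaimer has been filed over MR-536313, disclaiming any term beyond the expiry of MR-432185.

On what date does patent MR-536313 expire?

October 4, 2007

Natural term of MR-536313:
  Base: filing + 15 years → 14 July 2008.
  Applicant Delay Offset: −284 days → 4 October 2007.
Expiry of referenced patent MR-432185:
  Base: filing + 15 years → 24 January 2008.
  Examination Delay Credit: +839 days → 12 May 2010.
Terminal disclaimer: MR-536313 expires on the earlier of 4 October 2007 and 12 May 2010.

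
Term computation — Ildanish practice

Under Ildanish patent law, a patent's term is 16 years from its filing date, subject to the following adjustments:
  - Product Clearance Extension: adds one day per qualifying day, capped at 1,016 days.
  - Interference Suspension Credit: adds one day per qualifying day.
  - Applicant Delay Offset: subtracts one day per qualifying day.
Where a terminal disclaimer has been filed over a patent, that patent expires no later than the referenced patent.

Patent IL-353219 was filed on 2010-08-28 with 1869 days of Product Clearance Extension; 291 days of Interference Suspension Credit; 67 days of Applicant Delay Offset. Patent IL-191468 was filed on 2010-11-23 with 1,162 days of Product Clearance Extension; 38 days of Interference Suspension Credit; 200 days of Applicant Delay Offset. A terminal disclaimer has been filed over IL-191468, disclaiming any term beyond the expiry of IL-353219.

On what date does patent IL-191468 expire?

Natural term of IL-191468:
  Base: filing + 16 years → 23 November 2026.
  Product Clearance Extension: 1162 days claimed exceeds the 1016-day cap, so +1016 days → 4 September 2029.
  Interference Suspension Credit: +38 days → 12 October 2029.
  Applicant Delay Offset: −200 days → 26 March 2029.
Expiry of referenced patent IL-353219:
  Base: filing + 16 years → 28 August 2026.
  Product Clearance Extension: 1869 days claimed exceeds the 1016-day cap, so +1016 days → 9 June 2029.
  Interference Suspension Credit: +291 days → 27 March 2030.
  Applicant Delay Offset: −67 days → 19 January 2030.
Terminal disclaimer: IL-191468 expires on the earlier of 26 March 2029 and 19 January 2030.

2029-03-26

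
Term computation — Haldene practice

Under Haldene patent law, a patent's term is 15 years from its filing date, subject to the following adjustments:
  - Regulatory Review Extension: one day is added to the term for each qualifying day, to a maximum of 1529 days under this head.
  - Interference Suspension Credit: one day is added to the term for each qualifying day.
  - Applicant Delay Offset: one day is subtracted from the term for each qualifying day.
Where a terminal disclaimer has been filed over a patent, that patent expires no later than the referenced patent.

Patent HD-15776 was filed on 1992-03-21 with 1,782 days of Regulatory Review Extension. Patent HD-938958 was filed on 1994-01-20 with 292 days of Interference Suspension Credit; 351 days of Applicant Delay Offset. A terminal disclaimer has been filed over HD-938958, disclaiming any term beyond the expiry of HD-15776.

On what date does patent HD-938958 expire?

Natural term of HD-938958:
  Base: filing + 15 years → 20 January 2009.
  Interference Suspension Credit: +292 days → 8 November 2009.
  Applicant Delay Offset: −351 days → 22 November 2008.
Expiry of referenced patent HD-15776:
  Base: filing + 15 years → 21 March 2007.
  Regulatory Review Extension: 1782 days claimed exceeds the 1529-day cap, so +1529 days → 28 May 2011.
Terminal disclaimer: HD-938958 expires on the earlier of 22 November 2008 and 28 May 2011.

2008-11-22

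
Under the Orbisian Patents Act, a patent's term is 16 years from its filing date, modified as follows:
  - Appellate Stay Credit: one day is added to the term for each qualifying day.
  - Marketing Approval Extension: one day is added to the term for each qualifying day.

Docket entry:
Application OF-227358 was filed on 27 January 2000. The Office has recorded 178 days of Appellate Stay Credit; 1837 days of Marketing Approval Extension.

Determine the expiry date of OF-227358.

2021-08-03

Base term: filing date + 16 years → 27 January 2016.
Appellate Stay Credit: +178 days → 23 July 2016.
Marketing Approval Extension: +1837 days → 3 August 2021.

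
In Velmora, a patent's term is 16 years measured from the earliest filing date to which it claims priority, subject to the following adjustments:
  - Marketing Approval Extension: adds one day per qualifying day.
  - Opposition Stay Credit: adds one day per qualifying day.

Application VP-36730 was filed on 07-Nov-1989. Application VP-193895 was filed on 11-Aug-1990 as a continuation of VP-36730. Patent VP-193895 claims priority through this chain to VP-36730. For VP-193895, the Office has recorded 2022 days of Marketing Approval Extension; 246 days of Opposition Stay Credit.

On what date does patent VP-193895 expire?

2012-01-23

Earliest priority filing: 7 November 1989.
Base term: 7 November 1989 + 16 years → 7 November 2005.
Marketing Approval Extension: +2022 days → 22 May 2011.
Opposition Stay Credit: +246 days → 23 January 2012.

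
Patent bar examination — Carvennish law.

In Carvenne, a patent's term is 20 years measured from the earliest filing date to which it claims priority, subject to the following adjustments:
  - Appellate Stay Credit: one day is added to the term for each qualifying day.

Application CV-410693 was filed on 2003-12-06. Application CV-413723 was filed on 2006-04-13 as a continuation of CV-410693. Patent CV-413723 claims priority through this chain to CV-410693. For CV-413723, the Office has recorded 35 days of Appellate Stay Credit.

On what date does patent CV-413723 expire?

January 10, 2024

Earliest priority filing: 6 December 2003.
Base term: 6 December 2003 + 20 years → 6 December 2023.
Appellate Stay Credit: +35 days → 10 January 2024.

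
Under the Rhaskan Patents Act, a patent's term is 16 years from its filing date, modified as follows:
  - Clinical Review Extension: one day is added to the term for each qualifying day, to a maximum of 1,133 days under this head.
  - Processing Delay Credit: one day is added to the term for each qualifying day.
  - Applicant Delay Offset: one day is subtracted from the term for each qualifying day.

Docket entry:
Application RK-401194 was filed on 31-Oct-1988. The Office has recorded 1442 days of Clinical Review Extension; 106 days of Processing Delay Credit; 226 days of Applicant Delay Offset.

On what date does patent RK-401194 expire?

Base term: filing date + 16 years → 31 October 2004.
Clinical Review Extension: 1442 days claimed exceeds the 1133-day cap, so +1133 days → 8 December 2007.
Processing Delay Credit: +106 days → 23 March 2008.
Applicant Delay Offset: −226 days → 10 August 2007.

August 10, 2007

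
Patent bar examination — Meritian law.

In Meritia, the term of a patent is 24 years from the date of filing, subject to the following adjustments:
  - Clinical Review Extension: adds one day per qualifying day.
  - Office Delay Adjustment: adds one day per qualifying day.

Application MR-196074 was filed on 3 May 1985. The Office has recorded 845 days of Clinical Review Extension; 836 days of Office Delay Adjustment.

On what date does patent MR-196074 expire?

Base term: filing date + 24 years → 3 May 2009.
Clinical Review Extension: +845 days → 26 August 2011.
Office Delay Adjustment: +836 days → 9 December 2013.

December 9, 2013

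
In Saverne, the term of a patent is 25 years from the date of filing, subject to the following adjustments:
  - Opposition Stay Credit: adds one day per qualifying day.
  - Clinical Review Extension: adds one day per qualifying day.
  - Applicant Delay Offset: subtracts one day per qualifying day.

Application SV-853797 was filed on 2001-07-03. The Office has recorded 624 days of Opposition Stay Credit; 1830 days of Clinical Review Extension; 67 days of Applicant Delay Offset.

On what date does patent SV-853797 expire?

Base term: filing date + 25 years → 3 July 2026.
Opposition Stay Credit: +624 days → 18 March 2028.
Clinical Review Extension: +1830 days → 22 March 2033.
Applicant Delay Offset: −67 days → 14 January 2033.

January 14, 2033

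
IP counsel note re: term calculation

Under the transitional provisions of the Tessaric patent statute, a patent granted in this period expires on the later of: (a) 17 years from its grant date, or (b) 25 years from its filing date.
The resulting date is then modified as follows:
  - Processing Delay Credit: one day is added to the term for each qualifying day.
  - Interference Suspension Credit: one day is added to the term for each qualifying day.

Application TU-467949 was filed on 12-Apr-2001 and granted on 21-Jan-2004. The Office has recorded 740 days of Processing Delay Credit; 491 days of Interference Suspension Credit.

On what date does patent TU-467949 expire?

August 25, 2029

(a) grant + 17 years → 21 January 2021.
(b) filing + 25 years → 12 April 2026.
Later of the two: 12 April 2026.
Processing Delay Credit: +740 days → 21 April 2028.
Interference Suspension Credit: +491 days → 25 August 2029.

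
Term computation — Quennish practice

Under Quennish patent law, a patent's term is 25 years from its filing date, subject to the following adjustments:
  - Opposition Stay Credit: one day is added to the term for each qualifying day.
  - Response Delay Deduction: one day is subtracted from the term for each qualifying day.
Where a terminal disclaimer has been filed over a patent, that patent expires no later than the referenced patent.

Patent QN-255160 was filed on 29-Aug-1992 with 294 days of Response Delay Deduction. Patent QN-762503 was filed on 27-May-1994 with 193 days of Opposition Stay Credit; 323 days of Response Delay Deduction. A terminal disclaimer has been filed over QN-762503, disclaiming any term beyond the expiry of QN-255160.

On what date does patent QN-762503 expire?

November 8, 2016

Natural term of QN-762503:
  Base: filing + 25 years → 27 May 2019.
  Opposition Stay Credit: +193 days → 6 December 2019.
  Response Delay Deduction: −323 days → 17 January 2019.
Expiry of referenced patent QN-255160:
  Base: filing + 25 years → 29 August 2017.
  Response Delay Deduction: −294 days → 8 November 2016.
Terminal disclaimer: QN-762503 expires on the earlier of 17 January 2019 and 8 November 2016.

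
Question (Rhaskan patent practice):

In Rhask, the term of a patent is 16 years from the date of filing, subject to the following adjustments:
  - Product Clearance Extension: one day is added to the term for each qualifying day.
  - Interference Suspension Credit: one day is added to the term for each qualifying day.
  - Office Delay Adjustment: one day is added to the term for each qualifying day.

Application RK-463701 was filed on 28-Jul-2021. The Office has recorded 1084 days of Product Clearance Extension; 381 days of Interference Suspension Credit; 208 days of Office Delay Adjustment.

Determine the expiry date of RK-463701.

Base term: filing date + 16 years → 28 July 2037.
Product Clearance Extension: +1084 days → 16 July 2040.
Interference Suspension Credit: +381 days → 1 August 2041.
Office Delay Adjustment: +208 days → 25 February 2042.

February 25, 2042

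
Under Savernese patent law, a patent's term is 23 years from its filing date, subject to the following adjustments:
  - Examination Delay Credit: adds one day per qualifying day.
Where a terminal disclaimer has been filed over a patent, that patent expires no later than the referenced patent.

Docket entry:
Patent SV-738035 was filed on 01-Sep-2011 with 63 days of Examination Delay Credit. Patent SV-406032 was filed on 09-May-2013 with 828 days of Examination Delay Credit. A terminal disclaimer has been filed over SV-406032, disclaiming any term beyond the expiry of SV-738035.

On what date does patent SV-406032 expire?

2034-11-03

Natural term of SV-406032:
  Base: filing + 23 years → 9 May 2036.
  Examination Delay Credit: +828 days → 15 August 2038.
Expiry of referenced patent SV-738035:
  Base: filing + 23 years → 1 September 2034.
  Examination Delay Credit: +63 days → 3 November 2034.
Terminal disclaimer: SV-406032 expires on the earlier of 15 August 2038 and 3 November 2034.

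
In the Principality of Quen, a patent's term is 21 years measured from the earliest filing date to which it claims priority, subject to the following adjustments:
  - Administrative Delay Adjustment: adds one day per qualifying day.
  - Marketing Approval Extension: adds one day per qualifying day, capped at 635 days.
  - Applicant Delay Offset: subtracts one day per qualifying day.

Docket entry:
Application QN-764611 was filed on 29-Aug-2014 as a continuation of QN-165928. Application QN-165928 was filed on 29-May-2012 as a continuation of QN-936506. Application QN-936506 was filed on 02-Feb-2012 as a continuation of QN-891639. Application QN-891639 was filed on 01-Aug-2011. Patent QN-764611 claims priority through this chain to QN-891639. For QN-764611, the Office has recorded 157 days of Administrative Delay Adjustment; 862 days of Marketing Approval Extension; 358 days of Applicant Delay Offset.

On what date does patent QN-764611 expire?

Earliest priority filing: 1 August 2011.
Base term: 1 August 2011 + 21 years → 1 August 2032.
Administrative Delay Adjustment: +157 days → 5 January 2033.
Marketing Approval Extension: 862 days claimed exceeds the 635-day cap, so +635 days → 2 October 2034.
Applicant Delay Offset: −358 days → 9 October 2033.

October 9, 2033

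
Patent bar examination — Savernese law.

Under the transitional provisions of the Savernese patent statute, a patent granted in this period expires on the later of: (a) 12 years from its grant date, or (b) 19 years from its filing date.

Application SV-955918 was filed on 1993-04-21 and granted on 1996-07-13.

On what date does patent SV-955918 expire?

(a) grant + 12 years → 13 July 2008.
(b) filing + 19 years → 21 April 2012.
Later of the two: 21 April 2012.

April 21, 2012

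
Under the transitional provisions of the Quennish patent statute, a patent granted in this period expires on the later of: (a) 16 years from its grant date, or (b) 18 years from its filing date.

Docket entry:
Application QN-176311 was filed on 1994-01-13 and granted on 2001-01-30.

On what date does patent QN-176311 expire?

2017-01-30

(a) grant + 16 years → 30 January 2017.
(b) filing + 18 years → 13 January 2012.
Later of the two: 30 January 2017.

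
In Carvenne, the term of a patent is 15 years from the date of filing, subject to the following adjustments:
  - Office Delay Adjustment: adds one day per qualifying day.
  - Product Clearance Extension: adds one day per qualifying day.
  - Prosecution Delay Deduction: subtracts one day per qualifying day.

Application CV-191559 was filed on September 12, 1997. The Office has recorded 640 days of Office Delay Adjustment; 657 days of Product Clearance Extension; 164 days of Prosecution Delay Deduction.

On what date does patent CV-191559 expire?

Base term: filing date + 15 years → 12 September 2012.
Office Delay Adjustment: +640 days → 14 June 2014.
Product Clearance Extension: +657 days → 1 April 2016.
Prosecution Delay Deduction: −164 days → 20 October 2015.

2015-10-20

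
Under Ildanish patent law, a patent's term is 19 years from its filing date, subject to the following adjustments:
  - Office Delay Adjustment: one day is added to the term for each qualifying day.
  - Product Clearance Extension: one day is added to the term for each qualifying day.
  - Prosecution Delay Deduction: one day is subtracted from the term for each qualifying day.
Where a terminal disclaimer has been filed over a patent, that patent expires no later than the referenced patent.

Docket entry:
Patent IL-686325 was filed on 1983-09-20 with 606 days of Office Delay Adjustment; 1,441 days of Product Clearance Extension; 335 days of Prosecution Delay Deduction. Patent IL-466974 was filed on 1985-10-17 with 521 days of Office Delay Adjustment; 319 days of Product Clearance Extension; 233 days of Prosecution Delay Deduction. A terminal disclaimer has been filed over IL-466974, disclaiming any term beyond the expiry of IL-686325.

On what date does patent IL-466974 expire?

June 16, 2006

Natural term of IL-466974:
  Base: filing + 19 years → 17 October 2004.
  Office Delay Adjustment: +521 days → 22 March 2006.
  Product Clearance Extension: +319 days → 4 February 2007.
  Prosecution Delay Deduction: −233 days → 16 June 2006.
Expiry of referenced patent IL-686325:
  Base: filing + 19 years → 20 September 2002.
  Office Delay Adjustment: +606 days → 18 May 2004.
  Product Clearance Extension: +1441 days → 28 April 2008.
  Prosecution Delay Deduction: −335 days → 29 May 2007.
Terminal disclaimer: IL-466974 expires on the earlier of 16 June 2006 and 29 May 2007.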